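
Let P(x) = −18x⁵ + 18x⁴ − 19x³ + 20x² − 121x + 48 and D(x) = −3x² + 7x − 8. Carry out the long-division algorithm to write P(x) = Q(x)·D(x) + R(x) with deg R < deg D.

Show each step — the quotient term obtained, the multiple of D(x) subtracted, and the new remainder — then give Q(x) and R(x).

Q(x) = 6x³ + 8x² + 9x − 7; R(x) = −8

Step 1: lead(−18x⁵ + 18x⁴ − 19x³ + 20x² − 121x + 48) ÷ lead(D) = −18x⁵ ÷ −3x² = 6x³. Subtract (6x³)·D = −18x⁵ + 42x⁴ − 48x³. Remainder: −24x⁴ + 29x³ + 20x² − 121x + 48.
Step 2: lead(−24x⁴ + 29x³ + 20x² − 121x + 48) ÷ lead(D) = −24x⁴ ÷ −3x² = 8x². Subtract (8x²)·D = −24x⁴ + 56x³ − 64x². Remainder: −27x³ + 84x² − 121x + 48.
Step 3: lead(−27x³ + 84x² − 121x + 48) ÷ lead(D) = −27x³ ÷ −3x² = 9x. Subtract (9x)·D = −27x³ + 63x² − 72x. Remainder: 21x² − 49x + 48.
Step 4: lead(21x² − 49x + 48) ÷ lead(D) = 21x² ÷ −3x² = −7. Subtract (−7)·D = 21x² − 49x + 56. Remainder: −8.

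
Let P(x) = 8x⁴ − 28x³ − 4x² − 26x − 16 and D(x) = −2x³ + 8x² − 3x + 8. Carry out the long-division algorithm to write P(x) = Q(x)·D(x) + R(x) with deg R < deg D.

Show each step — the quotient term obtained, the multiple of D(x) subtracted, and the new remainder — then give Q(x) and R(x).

Step 1: lead(8x⁴ − 28x³ − 4x² − 26x − 16) ÷ lead(D) = 8x⁴ ÷ −2x³ = −4x. Subtract (−4x)·D = 8x⁴ − 32x³ + 12x² − 32x. Remainder: 4x³ − 16x² + 6x − 16.
Step 2: lead(4x³ − 16x² + 6x − 16) ÷ lead(D) = 4x³ ÷ −2x³ = −2. Subtract (−2)·D = 4x³ − 16x² + 6x − 16. Remainder: 0.

Q(x) = −4x − 2; R(x) = 0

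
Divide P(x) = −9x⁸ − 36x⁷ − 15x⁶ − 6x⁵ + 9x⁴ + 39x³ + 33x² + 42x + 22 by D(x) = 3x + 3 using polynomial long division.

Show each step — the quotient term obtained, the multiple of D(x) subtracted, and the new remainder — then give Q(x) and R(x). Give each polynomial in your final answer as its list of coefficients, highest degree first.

Q = [-3, -9, 4, -6, 9, 4, 7, 7]; R = [1]

Step 1: lead(−9x⁸ − 36x⁷ − 15x⁶ − 6x⁵ + 9x⁴ + 39x³ + 33x² + 42x + 22) ÷ lead(D) = −9x⁸ ÷ 3x = −3x⁷. Subtract (−3x⁷)·D = −9x⁸ − 9x⁷. Remainder: −27x⁷ − 15x⁶ − 6x⁵ + 9x⁴ + 39x³ + 33x² + 42x + 22.
Step 2: lead(−27x⁷ − 15x⁶ − 6x⁵ + 9x⁴ + 39x³ + 33x² + 42x + 22) ÷ lead(D) = −27x⁷ ÷ 3x = −9x⁶. Subtract (−9x⁶)·D = −27x⁷ − 27x⁶. Remainder: 12x⁶ − 6x⁵ + 9x⁴ + 39x³ + 33x² + 42x + 22.
Step 3: lead(12x⁶ − 6x⁵ + 9x⁴ + 39x³ + 33x² + 42x + 22) ÷ lead(D) = 12x⁶ ÷ 3x = 4x⁵. Subtract (4x⁵)·D = 12x⁶ + 12x⁵. Remainder: −18x⁵ + 9x⁴ + 39x³ + 33x² + 42x + 22.
Step 4: lead(−18x⁵ + 9x⁴ + 39x³ + 33x² + 42x + 22) ÷ lead(D) = −18x⁵ ÷ 3x = −6x⁴. Subtract (−6x⁴)·D = −18x⁵ − 18x⁴. Remainder: 27x⁴ + 39x³ + 33x² + 42x + 22.
Step 5: lead(27x⁴ + 39x³ + 33x² + 42x + 22) ÷ lead(D) = 27x⁴ ÷ 3x = 9x³. Subtract (9x³)·D = 27x⁴ + 27x³. Remainder: 12x³ + 33x² + 42x + 22.
Step 6: lead(12x³ + 33x² + 42x + 22) ÷ lead(D) = 12x³ ÷ 3x = 4x². Subtract (4x²)·D = 12x³ + 12x². Remainder: 21x² + 42x + 22.
Step 7: lead(21x² + 42x + 22) ÷ lead(D) = 21x² ÷ 3x = 7x. Subtract (7x)·D = 21x² + 21x. Remainder: 21x + 22.
Step 8: lead(21x + 22) ÷ lead(D) = 21x ÷ 3x = 7. Subtract (7)·D = 21x + 21. Remainder: 1.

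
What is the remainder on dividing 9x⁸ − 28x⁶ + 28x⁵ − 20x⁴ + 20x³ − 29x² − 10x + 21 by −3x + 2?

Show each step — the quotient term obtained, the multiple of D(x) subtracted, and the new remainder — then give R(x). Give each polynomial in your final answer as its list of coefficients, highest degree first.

R = [5]

Step 1: lead(9x⁸ − 28x⁶ + 28x⁵ − 20x⁴ + 20x³ − 29x² − 10x + 21) ÷ lead(D) = 9x⁸ ÷ −3x = −3x⁷. Subtract (−3x⁷)·D = 9x⁸ − 6x⁷. Remainder: 6x⁷ − 28x⁶ + 28x⁵ − 20x⁴ + 20x³ − 29x² − 10x + 21.
Step 2: lead(6x⁷ − 28x⁶ + 28x⁵ − 20x⁴ + 20x³ − 29x² − 10x + 21) ÷ lead(D) = 6x⁷ ÷ −3x = −2x⁶. Subtract (−2x⁶)·D = 6x⁷ − 4x⁶. Remainder: −24x⁶ + 28x⁵ − 20x⁴ + 20x³ − 29x² − 10x + 21.
Step 3: lead(−24x⁶ + 28x⁵ − 20x⁴ + 20x³ − 29x² − 10x + 21) ÷ lead(D) = −24x⁶ ÷ −3x = 8x⁵. Subtract (8x⁵)·D = −24x⁶ + 16x⁵. Remainder: 12x⁵ − 20x⁴ + 20x³ − 29x² − 10x + 21.
Step 4: lead(12x⁵ − 20x⁴ + 20x³ − 29x² − 10x + 21) ÷ lead(D) = 12x⁵ ÷ −3x = −4x⁴. Subtract (−4x⁴)·D = 12x⁵ − 8x⁴. Remainder: −12x⁴ + 20x³ − 29x² − 10x + 21.
Step 5: lead(−12x⁴ + 20x³ − 29x² − 10x + 21) ÷ lead(D) = −12x⁴ ÷ −3x = 4x³. Subtract (4x³)·D = −12x⁴ + 8x³. Remainder: 12x³ − 29x² − 10x + 21.
Step 6: lead(12x³ − 29x² − 10x + 21) ÷ lead(D) = 12x³ ÷ −3x = −4x². Subtract (−4x²)·D = 12x³ − 8x². Remainder: −21x² − 10x + 21.
Step 7: lead(−21x² − 10x + 21) ÷ lead(D) = −21x² ÷ −3x = 7x. Subtract (7x)·D = −21x² + 14x. Remainder: −24x + 21.
Step 8: lead(−24x + 21) ÷ lead(D) = −24x ÷ −3x = 8. Subtract (8)·D = −24x + 16. Remainder: 5.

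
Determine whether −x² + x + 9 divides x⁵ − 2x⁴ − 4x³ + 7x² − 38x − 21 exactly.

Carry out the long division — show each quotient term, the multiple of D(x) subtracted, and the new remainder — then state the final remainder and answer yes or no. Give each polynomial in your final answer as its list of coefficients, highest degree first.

R = [-3], so D(x) is not a factor of P(x). no

Step 1: lead(x⁵ − 2x⁴ − 4x³ + 7x² − 38x − 21) ÷ lead(D) = x⁵ ÷ −x² = −x³. Subtract (−x³)·D = x⁵ − x⁴ − 9x³. Remainder: −x⁴ + 5x³ + 7x² − 38x − 21.
Step 2: lead(−x⁴ + 5x³ + 7x² − 38x − 21) ÷ lead(D) = −x⁴ ÷ −x² = x². Subtract (x²)·D = −x⁴ + x³ + 9x². Remainder: 4x³ − 2x² − 38x − 21.
Step 3: lead(4x³ − 2x² − 38x − 21) ÷ lead(D) = 4x³ ÷ −x² = −4x. Subtract (−4x)·D = 4x³ − 4x² − 36x. Remainder: 2x² − 2x − 21.
Step 4: lead(2x² − 2x − 21) ÷ lead(D) = 2x² ÷ −x² = −2. Subtract (−2)·D = 2x² − 2x − 18. Remainder: −3.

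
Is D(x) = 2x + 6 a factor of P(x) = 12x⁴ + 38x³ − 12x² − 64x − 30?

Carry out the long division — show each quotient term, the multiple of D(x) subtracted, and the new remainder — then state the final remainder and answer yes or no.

R(x) = 0, so D(x) is a factor of P(x). yes

Step 1: lead(12x⁴ + 38x³ − 12x² − 64x − 30) ÷ lead(D) = 12x⁴ ÷ 2x = 6x³. Subtract (6x³)·D = 12x⁴ + 36x³. Remainder: 2x³ − 12x² − 64x − 30.
Step 2: lead(2x³ − 12x² − 64x − 30) ÷ lead(D) = 2x³ ÷ 2x = x². Subtract (x²)·D = 2x³ + 6x². Remainder: −18x² − 64x − 30.
Step 3: lead(−18x² − 64x − 30) ÷ lead(D) = −18x² ÷ 2x = −9x. Subtract (−9x)·D = −18x² − 54x. Remainder: −10x − 30.
Step 4: lead(−10x − 30) ÷ lead(D) = −10x ÷ 2x = −5. Subtract (−5)·D = −10x − 30. Remainder: 0.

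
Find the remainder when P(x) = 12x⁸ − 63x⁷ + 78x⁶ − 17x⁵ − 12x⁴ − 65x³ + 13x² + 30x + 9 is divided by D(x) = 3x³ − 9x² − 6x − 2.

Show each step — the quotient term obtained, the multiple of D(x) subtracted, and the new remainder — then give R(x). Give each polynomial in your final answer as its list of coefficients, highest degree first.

Step 1: lead(12x⁸ − 63x⁷ + 78x⁶ − 17x⁵ − 12x⁴ − 65x³ + 13x² + 30x + 9) ÷ lead(D) = 12x⁸ ÷ 3x³ = 4x⁵. Subtract (4x⁵)·D = 12x⁸ − 36x⁷ − 24x⁶ − 8x⁵. Remainder: −27x⁷ + 102x⁶ − 9x⁵ − 12x⁴ − 65x³ + 13x² + 30x + 9.
Step 2: lead(−27x⁷ + 102x⁶ − 9x⁵ − 12x⁴ − 65x³ + 13x² + 30x + 9) ÷ lead(D) = −27x⁷ ÷ 3x³ = −9x⁴. Subtract (−9x⁴)·D = −27x⁷ + 81x⁶ + 54x⁵ + 18x⁴. Remainder: 21x⁶ − 63x⁵ − 30x⁴ − 65x³ + 13x² + 30x + 9.
Step 3: lead(21x⁶ − 63x⁵ − 30x⁴ − 65x³ + 13x² + 30x + 9) ÷ lead(D) = 21x⁶ ÷ 3x³ = 7x³. Subtract (7x³)·D = 21x⁶ − 63x⁵ − 42x⁴ − 14x³. Remainder: 12x⁴ − 51x³ + 13x² + 30x + 9.
Step 4: lead(12x⁴ − 51x³ + 13x² + 30x + 9) ÷ lead(D) = 12x⁴ ÷ 3x³ = 4x. Subtract (4x)·D = 12x⁴ − 36x³ − 24x² − 8x. Remainder: −15x³ + 37x² + 38x + 9.
Step 5: lead(−15x³ + 37x² + 38x + 9) ÷ lead(D) = −15x³ ÷ 3x³ = −5. Subtract (−5)·D = −15x³ + 45x² + 30x + 10. Remainder: −8x² + 8x − 1.

R = [-8, 8, -1]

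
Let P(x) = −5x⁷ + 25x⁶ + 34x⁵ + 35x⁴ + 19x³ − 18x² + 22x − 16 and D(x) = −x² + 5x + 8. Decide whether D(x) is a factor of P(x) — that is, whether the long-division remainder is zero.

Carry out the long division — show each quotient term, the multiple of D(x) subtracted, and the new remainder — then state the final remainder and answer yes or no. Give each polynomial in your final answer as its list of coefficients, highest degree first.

Step 1: lead(−5x⁷ + 25x⁶ + 34x⁵ + 35x⁴ + 19x³ − 18x² + 22x − 16) ÷ lead(D) = −5x⁷ ÷ −x² = 5x⁵. Subtract (5x⁵)·D = −5x⁷ + 25x⁶ + 40x⁵. Remainder: −6x⁵ + 35x⁴ + 19x³ − 18x² + 22x − 16.
Step 2: lead(−6x⁵ + 35x⁴ + 19x³ − 18x² + 22x − 16) ÷ lead(D) = −6x⁵ ÷ −x² = 6x³. Subtract (6x³)·D = −6x⁵ + 30x⁴ + 48x³. Remainder: 5x⁴ − 29x³ − 18x² + 22x − 16.
Step 3: lead(5x⁴ − 29x³ − 18x² + 22x − 16) ÷ lead(D) = 5x⁴ ÷ −x² = −5x². Subtract (−5x²)·D = 5x⁴ − 25x³ − 40x². Remainder: −4x³ + 22x² + 22x − 16.
Step 4: lead(−4x³ + 22x² + 22x − 16) ÷ lead(D) = −4x³ ÷ −x² = 4x. Subtract (4x)·D = −4x³ + 20x² + 32x. Remainder: 2x² − 10x − 16.
Step 5: lead(2x² − 10x − 16) ÷ lead(D) = 2x² ÷ −x² = −2. Subtract (−2)·D = 2x² − 10x − 16. Remainder: 0.

R = [0], so D(x) is a factor of P(x). yes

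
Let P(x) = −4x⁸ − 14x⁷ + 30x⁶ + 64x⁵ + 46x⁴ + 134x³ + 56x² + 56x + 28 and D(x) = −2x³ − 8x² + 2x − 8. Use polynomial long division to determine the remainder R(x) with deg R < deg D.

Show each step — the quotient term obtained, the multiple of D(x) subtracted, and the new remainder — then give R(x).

Step 1: lead(−4x⁸ − 14x⁷ + 30x⁶ + 64x⁵ + 46x⁴ + 134x³ + 56x² + 56x + 28) ÷ lead(D) = −4x⁸ ÷ −2x³ = 2x⁵. Subtract (2x⁵)·D = −4x⁸ − 16x⁷ + 4x⁶ − 16x⁵. Remainder: 2x⁷ + 26x⁶ + 80x⁵ + 46x⁴ + 134x³ + 56x² + 56x + 28.
Step 2: lead(2x⁷ + 26x⁶ + 80x⁵ + 46x⁴ + 134x³ + 56x² + 56x + 28) ÷ lead(D) = 2x⁷ ÷ −2x³ = −x⁴. Subtract (−x⁴)·D = 2x⁷ + 8x⁶ − 2x⁵ + 8x⁴. Remainder: 18x⁶ + 82x⁵ + 38x⁴ + 134x³ + 56x² + 56x + 28.
Step 3: lead(18x⁶ + 82x⁵ + 38x⁴ + 134x³ + 56x² + 56x + 28) ÷ lead(D) = 18x⁶ ÷ −2x³ = −9x³. Subtract (−9x³)·D = 18x⁶ + 72x⁵ − 18x⁴ + 72x³. Remainder: 10x⁵ + 56x⁴ + 62x³ + 56x² + 56x + 28.
Step 4: lead(10x⁵ + 56x⁴ + 62x³ + 56x² + 56x + 28) ÷ lead(D) = 10x⁵ ÷ −2x³ = −5x². Subtract (−5x²)·D = 10x⁵ + 40x⁴ − 10x³ + 40x². Remainder: 16x⁴ + 72x³ + 16x² + 56x + 28.
Step 5: lead(16x⁴ + 72x³ + 16x² + 56x + 28) ÷ lead(D) = 16x⁴ ÷ −2x³ = −8x. Subtract (−8x)·D = 16x⁴ + 64x³ − 16x² + 64x. Remainder: 8x³ + 32x² − 8x + 28.
Step 6: lead(8x³ + 32x² − 8x + 28) ÷ lead(D) = 8x³ ÷ −2x³ = −4. Subtract (−4)·D = 8x³ + 32x² − 8x + 32. Remainder: −4.

R(x) = −4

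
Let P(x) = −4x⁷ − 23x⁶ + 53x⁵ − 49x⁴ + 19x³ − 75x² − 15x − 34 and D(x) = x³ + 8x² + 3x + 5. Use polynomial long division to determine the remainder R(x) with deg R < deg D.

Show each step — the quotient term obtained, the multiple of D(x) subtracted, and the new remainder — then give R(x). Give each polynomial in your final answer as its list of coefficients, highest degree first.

R = [-9]

Step 1: lead(−4x⁷ − 23x⁶ + 53x⁵ − 49x⁴ + 19x³ − 75x² − 15x − 34) ÷ lead(D) = −4x⁷ ÷ x³ = −4x⁴. Subtract (−4x⁴)·D = −4x⁷ − 32x⁶ − 12x⁵ − 20x⁴. Remainder: 9x⁶ + 65x⁵ − 29x⁴ + 19x³ − 75x² − 15x − 34.
Step 2: lead(9x⁶ + 65x⁵ − 29x⁴ + 19x³ − 75x² − 15x − 34) ÷ lead(D) = 9x⁶ ÷ x³ = 9x³. Subtract (9x³)·D = 9x⁶ + 72x⁵ + 27x⁴ + 45x³. Remainder: −7x⁵ − 56x⁴ − 26x³ − 75x² − 15x − 34.
Step 3: lead(−7x⁵ − 56x⁴ − 26x³ − 75x² − 15x − 34) ÷ lead(D) = −7x⁵ ÷ x³ = −7x². Subtract (−7x²)·D = −7x⁵ − 56x⁴ − 21x³ − 35x². Remainder: −5x³ − 40x² − 15x − 34.
Step 4: lead(−5x³ − 40x² − 15x − 34) ÷ lead(D) = −5x³ ÷ x³ = −5. Subtract (−5)·D = −5x³ − 40x² − 15x − 25. Remainder: −9.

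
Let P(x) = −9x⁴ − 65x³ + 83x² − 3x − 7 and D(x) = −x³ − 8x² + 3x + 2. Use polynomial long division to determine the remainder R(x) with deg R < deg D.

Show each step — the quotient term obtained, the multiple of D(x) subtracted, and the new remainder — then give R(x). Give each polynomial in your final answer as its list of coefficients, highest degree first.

R = [7]

Step 1: lead(−9x⁴ − 65x³ + 83x² − 3x − 7) ÷ lead(D) = −9x⁴ ÷ −x³ = 9x. Subtract (9x)·D = −9x⁴ − 72x³ + 27x² + 18x. Remainder: 7x³ + 56x² − 21x − 7.
Step 2: lead(7x³ + 56x² − 21x − 7) ÷ lead(D) = 7x³ ÷ −x³ = −7. Subtract (−7)·D = 7x³ + 56x² − 21x − 14. Remainder: 7.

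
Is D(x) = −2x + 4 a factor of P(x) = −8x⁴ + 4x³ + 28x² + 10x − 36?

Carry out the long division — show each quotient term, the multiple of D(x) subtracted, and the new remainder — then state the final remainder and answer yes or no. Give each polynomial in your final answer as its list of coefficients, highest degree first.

Step 1: lead(−8x⁴ + 4x³ + 28x² + 10x − 36) ÷ lead(D) = −8x⁴ ÷ −2x = 4x³. Subtract (4x³)·D = −8x⁴ + 16x³. Remainder: −12x³ + 28x² + 10x − 36.
Step 2: lead(−12x³ + 28x² + 10x − 36) ÷ lead(D) = −12x³ ÷ −2x = 6x². Subtract (6x²)·D = −12x³ + 24x². Remainder: 4x² + 10x − 36.
Step 3: lead(4x² + 10x − 36) ÷ lead(D) = 4x² ÷ −2x = −2x. Subtract (−2x)·D = 4x² − 8x. Remainder: 18x − 36.
Step 4: lead(18x − 36) ÷ lead(D) = 18x ÷ −2x = −9. Subtract (−9)·D = 18x − 36. Remainder: 0.

R = [0], so D(x) is a factor of P(x). yes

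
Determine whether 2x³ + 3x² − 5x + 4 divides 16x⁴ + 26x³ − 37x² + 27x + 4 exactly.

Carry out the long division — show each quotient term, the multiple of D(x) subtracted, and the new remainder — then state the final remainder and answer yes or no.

Step 1: lead(16x⁴ + 26x³ − 37x² + 27x + 4) ÷ lead(D) = 16x⁴ ÷ 2x³ = 8x. Subtract (8x)·D = 16x⁴ + 24x³ − 40x² + 32x. Remainder: 2x³ + 3x² − 5x + 4.
Step 2: lead(2x³ + 3x² − 5x + 4) ÷ lead(D) = 2x³ ÷ 2x³ = 1. Subtract (1)·D = 2x³ + 3x² − 5x + 4. Remainder: 0.

R(x) = 0, so D(x) is a factor of P(x). yes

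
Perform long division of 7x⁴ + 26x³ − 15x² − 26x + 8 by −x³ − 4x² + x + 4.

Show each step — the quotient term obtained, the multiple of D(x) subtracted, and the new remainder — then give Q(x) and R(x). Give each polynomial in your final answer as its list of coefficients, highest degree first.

Q = [-7, 2]; R = [0]

Step 1: lead(7x⁴ + 26x³ − 15x² − 26x + 8) ÷ lead(D) = 7x⁴ ÷ −x³ = −7x. Subtract (−7x)·D = 7x⁴ + 28x³ − 7x² − 28x. Remainder: −2x³ − 8x² + 2x + 8.
Step 2: lead(−2x³ − 8x² + 2x + 8) ÷ lead(D) = −2x³ ÷ −x³ = 2. Subtract (2)·D = −2x³ − 8x² + 2x + 8. Remainder: 0.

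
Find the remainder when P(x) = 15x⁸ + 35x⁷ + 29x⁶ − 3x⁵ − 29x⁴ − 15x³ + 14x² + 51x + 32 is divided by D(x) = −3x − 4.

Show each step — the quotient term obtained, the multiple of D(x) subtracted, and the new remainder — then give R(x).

Step 1: lead(15x⁸ + 35x⁷ + 29x⁶ − 3x⁵ − 29x⁴ − 15x³ + 14x² + 51x + 32) ÷ lead(D) = 15x⁸ ÷ −3x = −5x⁷. Subtract (−5x⁷)·D = 15x⁸ + 20x⁷. Remainder: 15x⁷ + 29x⁶ − 3x⁵ − 29x⁴ − 15x³ + 14x² + 51x + 32.
Step 2: lead(15x⁷ + 29x⁶ − 3x⁵ − 29x⁴ − 15x³ + 14x² + 51x + 32) ÷ lead(D) = 15x⁷ ÷ −3x = −5x⁶. Subtract (−5x⁶)·D = 15x⁷ + 20x⁶. Remainder: 9x⁶ − 3x⁵ − 29x⁴ − 15x³ + 14x² + 51x + 32.
Step 3: lead(9x⁶ − 3x⁵ − 29x⁴ − 15x³ + 14x² + 51x + 32) ÷ lead(D) = 9x⁶ ÷ −3x = −3x⁵. Subtract (−3x⁵)·D = 9x⁶ + 12x⁵. Remainder: −15x⁵ − 29x⁴ − 15x³ + 14x² + 51x + 32.
Step 4: lead(−15x⁵ − 29x⁴ − 15x³ + 14x² + 51x + 32) ÷ lead(D) = −15x⁵ ÷ −3x = 5x⁴. Subtract (5x⁴)·D = −15x⁵ − 20x⁴. Remainder: −9x⁴ − 15x³ + 14x² + 51x + 32.
Step 5: lead(−9x⁴ − 15x³ + 14x² + 51x + 32) ÷ lead(D) = −9x⁴ ÷ −3x = 3x³. Subtract (3x³)·D = −9x⁴ − 12x³. Remainder: −3x³ + 14x² + 51x + 32.
Step 6: lead(−3x³ + 14x² + 51x + 32) ÷ lead(D) = −3x³ ÷ −3x = x². Subtract (x²)·D = −3x³ − 4x². Remainder: 18x² + 51x + 32.
Step 7: lead(18x² + 51x + 32) ÷ lead(D) = 18x² ÷ −3x = −6x. Subtract (−6x)·D = 18x² + 24x. Remainder: 27x + 32.
Step 8: lead(27x + 32) ÷ lead(D) = 27x ÷ −3x = −9. Subtract (−9)·D = 27x + 36. Remainder: −4.

R(x) = −4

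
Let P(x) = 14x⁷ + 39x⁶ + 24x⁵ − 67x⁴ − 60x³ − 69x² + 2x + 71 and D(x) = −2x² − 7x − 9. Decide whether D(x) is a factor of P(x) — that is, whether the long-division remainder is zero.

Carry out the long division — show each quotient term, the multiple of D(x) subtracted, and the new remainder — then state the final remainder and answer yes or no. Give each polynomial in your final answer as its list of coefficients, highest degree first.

Step 1: lead(14x⁷ + 39x⁶ + 24x⁵ − 67x⁴ − 60x³ − 69x² + 2x + 71) ÷ lead(D) = 14x⁷ ÷ −2x² = −7x⁵. Subtract (−7x⁵)·D = 14x⁷ + 49x⁶ + 63x⁵. Remainder: −10x⁶ − 39x⁵ − 67x⁴ − 60x³ − 69x² + 2x + 71.
Step 2: lead(−10x⁶ − 39x⁵ − 67x⁴ − 60x³ − 69x² + 2x + 71) ÷ lead(D) = −10x⁶ ÷ −2x² = 5x⁴. Subtract (5x⁴)·D = −10x⁶ − 35x⁵ − 45x⁴. Remainder: −4x⁵ − 22x⁴ − 60x³ − 69x² + 2x + 71.
Step 3: lead(−4x⁵ − 22x⁴ − 60x³ − 69x² + 2x + 71) ÷ lead(D) = −4x⁵ ÷ −2x² = 2x³. Subtract (2x³)·D = −4x⁵ − 14x⁴ − 18x³. Remainder: −8x⁴ − 42x³ − 69x² + 2x + 71.
Step 4: lead(−8x⁴ − 42x³ − 69x² + 2x + 71) ÷ lead(D) = −8x⁴ ÷ −2x² = 4x². Subtract (4x²)·D = −8x⁴ − 28x³ − 36x². Remainder: −14x³ − 33x² + 2x + 71.
Step 5: lead(−14x³ − 33x² + 2x + 71) ÷ lead(D) = −14x³ ÷ −2x² = 7x. Subtract (7x)·D = −14x³ − 49x² − 63x. Remainder: 16x² + 65x + 71.
Step 6: lead(16x² + 65x + 71) ÷ lead(D) = 16x² ÷ −2x² = −8. Subtract (−8)·D = 16x² + 56x + 72. Remainder: 9x − 1.

R = [9, -1], so D(x) is not a factor of P(x). no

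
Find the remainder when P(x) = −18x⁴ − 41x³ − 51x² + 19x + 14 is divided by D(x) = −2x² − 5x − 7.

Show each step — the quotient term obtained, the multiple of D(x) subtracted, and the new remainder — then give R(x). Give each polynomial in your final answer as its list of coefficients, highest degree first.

R = [7]

Step 1: lead(−18x⁴ − 41x³ − 51x² + 19x + 14) ÷ lead(D) = −18x⁴ ÷ −2x² = 9x². Subtract (9x²)·D = −18x⁴ − 45x³ − 63x². Remainder: 4x³ + 12x² + 19x + 14.
Step 2: lead(4x³ + 12x² + 19x + 14) ÷ lead(D) = 4x³ ÷ −2x² = −2x. Subtract (−2x)·D = 4x³ + 10x² + 14x. Remainder: 2x² + 5x + 14.
Step 3: lead(2x² + 5x + 14) ÷ lead(D) = 2x² ÷ −2x² = −1. Subtract (−1)·D = 2x² + 5x + 7. Remainder: 7.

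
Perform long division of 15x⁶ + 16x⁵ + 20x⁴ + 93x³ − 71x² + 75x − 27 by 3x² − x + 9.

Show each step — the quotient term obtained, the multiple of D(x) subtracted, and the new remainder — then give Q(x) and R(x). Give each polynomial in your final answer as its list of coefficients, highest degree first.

Step 1: lead(15x⁶ + 16x⁵ + 20x⁴ + 93x³ − 71x² + 75x − 27) ÷ lead(D) = 15x⁶ ÷ 3x² = 5x⁴. Subtract (5x⁴)·D = 15x⁶ − 5x⁵ + 45x⁴. Remainder: 21x⁵ − 25x⁴ + 93x³ − 71x² + 75x − 27.
Step 2: lead(21x⁵ − 25x⁴ + 93x³ − 71x² + 75x − 27) ÷ lead(D) = 21x⁵ ÷ 3x² = 7x³. Subtract (7x³)·D = 21x⁵ − 7x⁴ + 63x³. Remainder: −18x⁴ + 30x³ − 71x² + 75x − 27.
Step 3: lead(−18x⁴ + 30x³ − 71x² + 75x − 27) ÷ lead(D) = −18x⁴ ÷ 3x² = −6x². Subtract (−6x²)·D = −18x⁴ + 6x³ − 54x². Remainder: 24x³ − 17x² + 75x − 27.
Step 4: lead(24x³ − 17x² + 75x − 27) ÷ lead(D) = 24x³ ÷ 3x² = 8x. Subtract (8x)·D = 24x³ − 8x² + 72x. Remainder: −9x² + 3x − 27.
Step 5: lead(−9x² + 3x − 27) ÷ lead(D) = −9x² ÷ 3x² = −3. Subtract (−3)·D = −9x² + 3x − 27. Remainder: 0.

Q = [5, 7, -6, 8, -3]; R = [0]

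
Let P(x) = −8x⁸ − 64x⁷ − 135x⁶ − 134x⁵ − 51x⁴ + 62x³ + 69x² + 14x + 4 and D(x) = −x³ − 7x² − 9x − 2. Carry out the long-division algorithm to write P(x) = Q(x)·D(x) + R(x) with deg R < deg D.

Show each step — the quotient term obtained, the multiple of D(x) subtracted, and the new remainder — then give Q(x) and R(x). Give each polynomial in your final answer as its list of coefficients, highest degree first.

Q = [8, 8, 7, -3, -7, 0]; R = [4]

Step 1: lead(−8x⁸ − 64x⁷ − 135x⁶ − 134x⁵ − 51x⁴ + 62x³ + 69x² + 14x + 4) ÷ lead(D) = −8x⁸ ÷ −x³ = 8x⁵. Subtract (8x⁵)·D = −8x⁸ − 56x⁷ − 72x⁶ − 16x⁵. Remainder: −8x⁷ − 63x⁶ − 118x⁵ − 51x⁴ + 62x³ + 69x² + 14x + 4.
Step 2: lead(−8x⁷ − 63x⁶ − 118x⁵ − 51x⁴ + 62x³ + 69x² + 14x + 4) ÷ lead(D) = −8x⁷ ÷ −x³ = 8x⁴. Subtract (8x⁴)·D = −8x⁷ − 56x⁶ − 72x⁵ − 16x⁴. Remainder: −7x⁶ − 46x⁵ − 35x⁴ + 62x³ + 69x² + 14x + 4.
Step 3: lead(−7x⁶ − 46x⁵ − 35x⁴ + 62x³ + 69x² + 14x + 4) ÷ lead(D) = −7x⁶ ÷ −x³ = 7x³. Subtract (7x³)·D = −7x⁶ − 49x⁵ − 63x⁴ − 14x³. Remainder: 3x⁵ + 28x⁴ + 76x³ + 69x² + 14x + 4.
Step 4: lead(3x⁵ + 28x⁴ + 76x³ + 69x² + 14x + 4) ÷ lead(D) = 3x⁵ ÷ −x³ = −3x². Subtract (−3x²)·D = 3x⁵ + 21x⁴ + 27x³ + 6x². Remainder: 7x⁴ + 49x³ + 63x² + 14x + 4.
Step 5: lead(7x⁴ + 49x³ + 63x² + 14x + 4) ÷ lead(D) = 7x⁴ ÷ −x³ = −7x. Subtract (−7x)·D = 7x⁴ + 49x³ + 63x² + 14x. Remainder: 4.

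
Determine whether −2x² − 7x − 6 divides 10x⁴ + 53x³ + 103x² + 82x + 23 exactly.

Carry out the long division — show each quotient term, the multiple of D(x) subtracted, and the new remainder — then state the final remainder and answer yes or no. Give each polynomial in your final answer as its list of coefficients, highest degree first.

R = [-7, -7], so D(x) is not a factor of P(x). no

Step 1: lead(10x⁴ + 53x³ + 103x² + 82x + 23) ÷ lead(D) = 10x⁴ ÷ −2x² = −5x². Subtract (−5x²)·D = 10x⁴ + 35x³ + 30x². Remainder: 18x³ + 73x² + 82x + 23.
Step 2: lead(18x³ + 73x² + 82x + 23) ÷ lead(D) = 18x³ ÷ −2x² = −9x. Subtract (−9x)·D = 18x³ + 63x² + 54x. Remainder: 10x² + 28x + 23.
Step 3: lead(10x² + 28x + 23) ÷ lead(D) = 10x² ÷ −2x² = −5. Subtract (−5)·D = 10x² + 35x + 30. Remainder: −7x − 7.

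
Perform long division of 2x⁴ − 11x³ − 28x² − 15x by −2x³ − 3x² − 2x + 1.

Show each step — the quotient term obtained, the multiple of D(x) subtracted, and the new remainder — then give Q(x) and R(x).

Q(x) = −x + 7; R(x) = −9x² − 7

Step 1: lead(2x⁴ − 11x³ − 28x² − 15x) ÷ lead(D) = 2x⁴ ÷ −2x³ = −x. Subtract (−x)·D = 2x⁴ + 3x³ + 2x² − x. Remainder: −14x³ − 30x² − 14x.
Step 2: lead(−14x³ − 30x² − 14x) ÷ lead(D) = −14x³ ÷ −2x³ = 7. Subtract (7)·D = −14x³ − 21x² − 14x + 7. Remainder: −9x² − 7.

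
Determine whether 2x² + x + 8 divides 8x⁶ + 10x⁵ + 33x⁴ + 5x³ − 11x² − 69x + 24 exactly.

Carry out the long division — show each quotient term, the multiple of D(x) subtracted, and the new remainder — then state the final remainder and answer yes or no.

R(x) = 0, so D(x) is a factor of P(x). yes

Step 1: lead(8x⁶ + 10x⁵ + 33x⁴ + 5x³ − 11x² − 69x + 24) ÷ lead(D) = 8x⁶ ÷ 2x² = 4x⁴. Subtract (4x⁴)·D = 8x⁶ + 4x⁵ + 32x⁴. Remainder: 6x⁵ + x⁴ + 5x³ − 11x² − 69x + 24.
Step 2: lead(6x⁵ + x⁴ + 5x³ − 11x² − 69x + 24) ÷ lead(D) = 6x⁵ ÷ 2x² = 3x³. Subtract (3x³)·D = 6x⁵ + 3x⁴ + 24x³. Remainder: −2x⁴ − 19x³ − 11x² − 69x + 24.
Step 3: lead(−2x⁴ − 19x³ − 11x² − 69x + 24) ÷ lead(D) = −2x⁴ ÷ 2x² = −x². Subtract (−x²)·D = −2x⁴ − x³ − 8x². Remainder: −18x³ − 3x² − 69x + 24.
Step 4: lead(−18x³ − 3x² − 69x + 24) ÷ lead(D) = −18x³ ÷ 2x² = −9x. Subtract (−9x)·D = −18x³ − 9x² − 72x. Remainder: 6x² + 3x + 24.
Step 5: lead(6x² + 3x + 24) ÷ lead(D) = 6x² ÷ 2x² = 3. Subtract (3)·D = 6x² + 3x + 24. Remainder: 0.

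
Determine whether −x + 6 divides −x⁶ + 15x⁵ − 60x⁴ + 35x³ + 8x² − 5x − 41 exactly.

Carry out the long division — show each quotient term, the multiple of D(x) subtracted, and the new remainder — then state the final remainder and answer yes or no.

Step 1: lead(−x⁶ + 15x⁵ − 60x⁴ + 35x³ + 8x² − 5x − 41) ÷ lead(D) = −x⁶ ÷ −x = x⁵. Subtract (x⁵)·D = −x⁶ + 6x⁵. Remainder: 9x⁵ − 60x⁴ + 35x³ + 8x² − 5x − 41.
Step 2: lead(9x⁵ − 60x⁴ + 35x³ + 8x² − 5x − 41) ÷ lead(D) = 9x⁵ ÷ −x = −9x⁴. Subtract (−9x⁴)·D = 9x⁵ − 54x⁴. Remainder: −6x⁴ + 35x³ + 8x² − 5x − 41.
Step 3: lead(−6x⁴ + 35x³ + 8x² − 5x − 41) ÷ lead(D) = −6x⁴ ÷ −x = 6x³. Subtract (6x³)·D = −6x⁴ + 36x³. Remainder: −x³ + 8x² − 5x − 41.
Step 4: lead(−x³ + 8x² − 5x − 41) ÷ lead(D) = −x³ ÷ −x = x². Subtract (x²)·D = −x³ + 6x². Remainder: 2x² − 5x − 41.
Step 5: lead(2x² − 5x − 41) ÷ lead(D) = 2x² ÷ −x = −2x. Subtract (−2x)·D = 2x² − 12x. Remainder: 7x − 41.
Step 6: lead(7x − 41) ÷ lead(D) = 7x ÷ −x = −7. Subtract (−7)·D = 7x − 42. Remainder: 1.

R(x) = 1, so D(x) is not a factor of P(x). no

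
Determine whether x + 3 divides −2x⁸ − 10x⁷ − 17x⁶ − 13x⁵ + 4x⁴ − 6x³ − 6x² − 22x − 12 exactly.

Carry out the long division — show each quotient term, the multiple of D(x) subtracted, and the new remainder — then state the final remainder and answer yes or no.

R(x) = 0, so D(x) is a factor of P(x). yes

Step 1: lead(−2x⁸ − 10x⁷ − 17x⁶ − 13x⁵ + 4x⁴ − 6x³ − 6x² − 22x − 12) ÷ lead(D) = −2x⁸ ÷ x = −2x⁷. Subtract (−2x⁷)·D = −2x⁸ − 6x⁷. Remainder: −4x⁷ − 17x⁶ − 13x⁵ + 4x⁴ − 6x³ − 6x² − 22x − 12.
Step 2: lead(−4x⁷ − 17x⁶ − 13x⁵ + 4x⁴ − 6x³ − 6x² − 22x − 12) ÷ lead(D) = −4x⁷ ÷ x = −4x⁶. Subtract (−4x⁶)·D = −4x⁷ − 12x⁶. Remainder: −5x⁶ − 13x⁵ + 4x⁴ − 6x³ − 6x² − 22x − 12.
Step 3: lead(−5x⁶ − 13x⁵ + 4x⁴ − 6x³ − 6x² − 22x − 12) ÷ lead(D) = −5x⁶ ÷ x = −5x⁵. Subtract (−5x⁵)·D = −5x⁶ − 15x⁵. Remainder: 2x⁵ + 4x⁴ − 6x³ − 6x² − 22x − 12.
Step 4: lead(2x⁵ + 4x⁴ − 6x³ − 6x² − 22x − 12) ÷ lead(D) = 2x⁵ ÷ x = 2x⁴. Subtract (2x⁴)·D = 2x⁵ + 6x⁴. Remainder: −2x⁴ − 6x³ − 6x² − 22x − 12.
Step 5: lead(−2x⁴ − 6x³ − 6x² − 22x − 12) ÷ lead(D) = −2x⁴ ÷ x = −2x³. Subtract (−2x³)·D = −2x⁴ − 6x³. Remainder: −6x² − 22x − 12.
Step 6: lead(−6x² − 22x − 12) ÷ lead(D) = −6x² ÷ x = −6x. Subtract (−6x)·D = −6x² − 18x. Remainder: −4x − 12.
Step 7: lead(−4x − 12) ÷ lead(D) = −4x ÷ x = −4. Subtract (−4)·D = −4x − 12. Remainder: 0.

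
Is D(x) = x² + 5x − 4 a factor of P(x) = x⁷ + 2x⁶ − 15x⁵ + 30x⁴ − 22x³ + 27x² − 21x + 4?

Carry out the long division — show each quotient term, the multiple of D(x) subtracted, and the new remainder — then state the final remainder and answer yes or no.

R(x) = 0, so D(x) is a factor of P(x). yes

Step 1: lead(x⁷ + 2x⁶ − 15x⁵ + 30x⁴ − 22x³ + 27x² − 21x + 4) ÷ lead(D) = x⁷ ÷ x² = x⁵. Subtract (x⁵)·D = x⁷ + 5x⁶ − 4x⁵. Remainder: −3x⁶ − 11x⁵ + 30x⁴ − 22x³ + 27x² − 21x + 4.
Step 2: lead(−3x⁶ − 11x⁵ + 30x⁴ − 22x³ + 27x² − 21x + 4) ÷ lead(D) = −3x⁶ ÷ x² = −3x⁴. Subtract (−3x⁴)·D = −3x⁶ − 15x⁵ + 12x⁴. Remainder: 4x⁵ + 18x⁴ − 22x³ + 27x² − 21x + 4.
Step 3: lead(4x⁵ + 18x⁴ − 22x³ + 27x² − 21x + 4) ÷ lead(D) = 4x⁵ ÷ x² = 4x³. Subtract (4x³)·D = 4x⁵ + 20x⁴ − 16x³. Remainder: −2x⁴ − 6x³ + 27x² − 21x + 4.
Step 4: lead(−2x⁴ − 6x³ + 27x² − 21x + 4) ÷ lead(D) = −2x⁴ ÷ x² = −2x². Subtract (−2x²)·D = −2x⁴ − 10x³ + 8x². Remainder: 4x³ + 19x² − 21x + 4.
Step 5: lead(4x³ + 19x² − 21x + 4) ÷ lead(D) = 4x³ ÷ x² = 4x. Subtract (4x)·D = 4x³ + 20x² − 16x. Remainder: −x² − 5x + 4.
Step 6: lead(−x² − 5x + 4) ÷ lead(D) = −x² ÷ x² = −1. Subtract (−1)·D = −x² − 5x + 4. Remainder: 0.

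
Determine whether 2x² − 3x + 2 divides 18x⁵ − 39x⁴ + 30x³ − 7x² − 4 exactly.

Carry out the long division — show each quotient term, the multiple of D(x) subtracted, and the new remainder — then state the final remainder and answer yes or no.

Step 1: lead(18x⁵ − 39x⁴ + 30x³ − 7x² − 4) ÷ lead(D) = 18x⁵ ÷ 2x² = 9x³. Subtract (9x³)·D = 18x⁵ − 27x⁴ + 18x³. Remainder: −12x⁴ + 12x³ − 7x² − 4.
Step 2: lead(−12x⁴ + 12x³ − 7x² − 4) ÷ lead(D) = −12x⁴ ÷ 2x² = −6x². Subtract (−6x²)·D = −12x⁴ + 18x³ − 12x². Remainder: −6x³ + 5x² − 4.
Step 3: lead(−6x³ + 5x² − 4) ÷ lead(D) = −6x³ ÷ 2x² = −3x. Subtract (−3x)·D = −6x³ + 9x² − 6x. Remainder: −4x² + 6x − 4.
Step 4: lead(−4x² + 6x − 4) ÷ lead(D) = −4x² ÷ 2x² = −2. Subtract (−2)·D = −4x² + 6x − 4. Remainder: 0.

R(x) = 0, so D(x) is a factor of P(x). yes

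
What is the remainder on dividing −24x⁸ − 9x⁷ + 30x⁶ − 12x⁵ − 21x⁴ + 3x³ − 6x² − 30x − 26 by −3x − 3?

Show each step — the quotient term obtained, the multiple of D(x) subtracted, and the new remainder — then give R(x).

R(x) = 1

Step 1: lead(−24x⁸ − 9x⁷ + 30x⁶ − 12x⁵ − 21x⁴ + 3x³ − 6x² − 30x − 26) ÷ lead(D) = −24x⁸ ÷ −3x = 8x⁷. Subtract (8x⁷)·D = −24x⁸ − 24x⁷. Remainder: 15x⁷ + 30x⁶ − 12x⁵ − 21x⁴ + 3x³ − 6x² − 30x − 26.
Step 2: lead(15x⁷ + 30x⁶ − 12x⁵ − 21x⁴ + 3x³ − 6x² − 30x − 26) ÷ lead(D) = 15x⁷ ÷ −3x = −5x⁶. Subtract (−5x⁶)·D = 15x⁷ + 15x⁶. Remainder: 15x⁶ − 12x⁵ − 21x⁴ + 3x³ − 6x² − 30x − 26.
Step 3: lead(15x⁶ − 12x⁵ − 21x⁴ + 3x³ − 6x² − 30x − 26) ÷ lead(D) = 15x⁶ ÷ −3x = −5x⁵. Subtract (−5x⁵)·D = 15x⁶ + 15x⁵. Remainder: −27x⁵ − 21x⁴ + 3x³ − 6x² − 30x − 26.
Step 4: lead(−27x⁵ − 21x⁴ + 3x³ − 6x² − 30x − 26) ÷ lead(D) = −27x⁵ ÷ −3x = 9x⁴. Subtract (9x⁴)·D = −27x⁵ − 27x⁴. Remainder: 6x⁴ + 3x³ − 6x² − 30x − 26.
Step 5: lead(6x⁴ + 3x³ − 6x² − 30x − 26) ÷ lead(D) = 6x⁴ ÷ −3x = −2x³. Subtract (−2x³)·D = 6x⁴ + 6x³. Remainder: −3x³ − 6x² − 30x − 26.
Step 6: lead(−3x³ − 6x² − 30x − 26) ÷ lead(D) = −3x³ ÷ −3x = x². Subtract (x²)·D = −3x³ − 3x². Remainder: −3x² − 30x − 26.
Step 7: lead(−3x² − 30x − 26) ÷ lead(D) = −3x² ÷ −3x = x. Subtract (x)·D = −3x² − 3x. Remainder: −27x − 26.
Step 8: lead(−27x − 26) ÷ lead(D) = −27x ÷ −3x = 9. Subtract (9)·D = −27x − 27. Remainder: 1.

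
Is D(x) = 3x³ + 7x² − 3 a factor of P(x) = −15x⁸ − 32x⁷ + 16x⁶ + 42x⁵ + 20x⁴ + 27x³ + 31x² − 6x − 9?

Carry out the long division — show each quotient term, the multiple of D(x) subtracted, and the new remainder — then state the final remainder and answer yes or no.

R(x) = 2x² + 3x + 6, so D(x) is not a factor of P(x). no

Step 1: lead(−15x⁸ − 32x⁷ + 16x⁶ + 42x⁵ + 20x⁴ + 27x³ + 31x² − 6x − 9) ÷ lead(D) = −15x⁸ ÷ 3x³ = −5x⁵. Subtract (−5x⁵)·D = −15x⁸ − 35x⁷ + 15x⁵. Remainder: 3x⁷ + 16x⁶ + 27x⁵ + 20x⁴ + 27x³ + 31x² − 6x − 9.
Step 2: lead(3x⁷ + 16x⁶ + 27x⁵ + 20x⁴ + 27x³ + 31x² − 6x − 9) ÷ lead(D) = 3x⁷ ÷ 3x³ = x⁴. Subtract (x⁴)·D = 3x⁷ + 7x⁶ − 3x⁴. Remainder: 9x⁶ + 27x⁵ + 23x⁴ + 27x³ + 31x² − 6x − 9.
Step 3: lead(9x⁶ + 27x⁵ + 23x⁴ + 27x³ + 31x² − 6x − 9) ÷ lead(D) = 9x⁶ ÷ 3x³ = 3x³. Subtract (3x³)·D = 9x⁶ + 21x⁵ − 9x³. Remainder: 6x⁵ + 23x⁴ + 36x³ + 31x² − 6x − 9.
Step 4: lead(6x⁵ + 23x⁴ + 36x³ + 31x² − 6x − 9) ÷ lead(D) = 6x⁵ ÷ 3x³ = 2x². Subtract (2x²)·D = 6x⁵ + 14x⁴ − 6x². Remainder: 9x⁴ + 36x³ + 37x² − 6x − 9.
Step 5: lead(9x⁴ + 36x³ + 37x² − 6x − 9) ÷ lead(D) = 9x⁴ ÷ 3x³ = 3x. Subtract (3x)·D = 9x⁴ + 21x³ − 9x. Remainder: 15x³ + 37x² + 3x − 9.
Step 6: lead(15x³ + 37x² + 3x − 9) ÷ lead(D) = 15x³ ÷ 3x³ = 5. Subtract (5)·D = 15x³ + 35x² − 15. Remainder: 2x² + 3x + 6.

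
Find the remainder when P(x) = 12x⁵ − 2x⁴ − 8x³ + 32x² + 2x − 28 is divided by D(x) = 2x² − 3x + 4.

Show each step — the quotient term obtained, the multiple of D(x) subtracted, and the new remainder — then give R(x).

Step 1: lead(12x⁵ − 2x⁴ − 8x³ + 32x² + 2x − 28) ÷ lead(D) = 12x⁵ ÷ 2x² = 6x³. Subtract (6x³)·D = 12x⁵ − 18x⁴ + 24x³. Remainder: 16x⁴ − 32x³ + 32x² + 2x − 28.
Step 2: lead(16x⁴ − 32x³ + 32x² + 2x − 28) ÷ lead(D) = 16x⁴ ÷ 2x² = 8x². Subtract (8x²)·D = 16x⁴ − 24x³ + 32x². Remainder: −8x³ + 2x − 28.
Step 3: lead(−8x³ + 2x − 28) ÷ lead(D) = −8x³ ÷ 2x² = −4x. Subtract (−4x)·D = −8x³ + 12x² − 16x. Remainder: −12x² + 18x − 28.
Step 4: lead(−12x² + 18x − 28) ÷ lead(D) = −12x² ÷ 2x² = −6. Subtract (−6)·D = −12x² + 18x − 24. Remainder: −4.

R(x) = −4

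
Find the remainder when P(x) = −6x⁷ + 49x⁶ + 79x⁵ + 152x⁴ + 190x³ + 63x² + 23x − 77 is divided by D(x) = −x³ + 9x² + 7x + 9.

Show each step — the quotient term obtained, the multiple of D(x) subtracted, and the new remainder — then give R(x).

R(x) = −2x − 5

Step 1: lead(−6x⁷ + 49x⁶ + 79x⁵ + 152x⁴ + 190x³ + 63x² + 23x − 77) ÷ lead(D) = −6x⁷ ÷ −x³ = 6x⁴. Subtract (6x⁴)·D = −6x⁷ + 54x⁶ + 42x⁵ + 54x⁴. Remainder: −5x⁶ + 37x⁵ + 98x⁴ + 190x³ + 63x² + 23x − 77.
Step 2: lead(−5x⁶ + 37x⁵ + 98x⁴ + 190x³ + 63x² + 23x − 77) ÷ lead(D) = −5x⁶ ÷ −x³ = 5x³. Subtract (5x³)·D = −5x⁶ + 45x⁵ + 35x⁴ + 45x³. Remainder: −8x⁵ + 63x⁴ + 145x³ + 63x² + 23x − 77.
Step 3: lead(−8x⁵ + 63x⁴ + 145x³ + 63x² + 23x − 77) ÷ lead(D) = −8x⁵ ÷ −x³ = 8x². Subtract (8x²)·D = −8x⁵ + 72x⁴ + 56x³ + 72x². Remainder: −9x⁴ + 89x³ − 9x² + 23x − 77.
Step 4: lead(−9x⁴ + 89x³ − 9x² + 23x − 77) ÷ lead(D) = −9x⁴ ÷ −x³ = 9x. Subtract (9x)·D = −9x⁴ + 81x³ + 63x² + 81x. Remainder: 8x³ − 72x² − 58x − 77.
Step 5: lead(8x³ − 72x² − 58x − 77) ÷ lead(D) = 8x³ ÷ −x³ = −8. Subtract (−8)·D = 8x³ − 72x² − 56x − 72. Remainder: −2x − 5.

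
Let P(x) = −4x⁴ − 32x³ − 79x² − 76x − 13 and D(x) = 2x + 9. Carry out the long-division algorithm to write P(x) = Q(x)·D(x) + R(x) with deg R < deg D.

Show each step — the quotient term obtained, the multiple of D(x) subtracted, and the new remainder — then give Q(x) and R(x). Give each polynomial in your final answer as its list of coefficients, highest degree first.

Q = [-2, -7, -8, -2]; R = [5]

Step 1: lead(−4x⁴ − 32x³ − 79x² − 76x − 13) ÷ lead(D) = −4x⁴ ÷ 2x = −2x³. Subtract (−2x³)·D = −4x⁴ − 18x³. Remainder: −14x³ − 79x² − 76x − 13.
Step 2: lead(−14x³ − 79x² − 76x − 13) ÷ lead(D) = −14x³ ÷ 2x = −7x². Subtract (−7x²)·D = −14x³ − 63x². Remainder: −16x² − 76x − 13.
Step 3: lead(−16x² − 76x − 13) ÷ lead(D) = −16x² ÷ 2x = −8x. Subtract (−8x)·D = −16x² − 72x. Remainder: −4x − 13.
Step 4: lead(−4x − 13) ÷ lead(D) = −4x ÷ 2x = −2. Subtract (−2)·D = −4x − 18. Remainder: 5.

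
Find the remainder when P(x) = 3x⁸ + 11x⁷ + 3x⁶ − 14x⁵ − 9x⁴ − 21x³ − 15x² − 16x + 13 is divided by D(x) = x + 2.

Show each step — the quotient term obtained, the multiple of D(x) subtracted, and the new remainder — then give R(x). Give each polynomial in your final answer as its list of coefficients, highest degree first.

Step 1: lead(3x⁸ + 11x⁷ + 3x⁶ − 14x⁵ − 9x⁴ − 21x³ − 15x² − 16x + 13) ÷ lead(D) = 3x⁸ ÷ x = 3x⁷. Subtract (3x⁷)·D = 3x⁸ + 6x⁷. Remainder: 5x⁷ + 3x⁶ − 14x⁵ − 9x⁴ − 21x³ − 15x² − 16x + 13.
Step 2: lead(5x⁷ + 3x⁶ − 14x⁵ − 9x⁴ − 21x³ − 15x² − 16x + 13) ÷ lead(D) = 5x⁷ ÷ x = 5x⁶. Subtract (5x⁶)·D = 5x⁷ + 10x⁶. Remainder: −7x⁶ − 14x⁵ − 9x⁴ − 21x³ − 15x² − 16x + 13.
Step 3: lead(−7x⁶ − 14x⁵ − 9x⁴ − 21x³ − 15x² − 16x + 13) ÷ lead(D) = −7x⁶ ÷ x = −7x⁵. Subtract (−7x⁵)·D = −7x⁶ − 14x⁵. Remainder: −9x⁴ − 21x³ − 15x² − 16x + 13.
Step 4: lead(−9x⁴ − 21x³ − 15x² − 16x + 13) ÷ lead(D) = −9x⁴ ÷ x = −9x³. Subtract (−9x³)·D = −9x⁴ − 18x³. Remainder: −3x³ − 15x² − 16x + 13.
Step 5: lead(−3x³ − 15x² − 16x + 13) ÷ lead(D) = −3x³ ÷ x = −3x². Subtract (−3x²)·D = −3x³ − 6x². Remainder: −9x² − 16x + 13.
Step 6: lead(−9x² − 16x + 13) ÷ lead(D) = −9x² ÷ x = −9x. Subtract (−9x)·D = −9x² − 18x. Remainder: 2x + 13.
Step 7: lead(2x + 13) ÷ lead(D) = 2x ÷ x = 2. Subtract (2)·D = 2x + 4. Remainder: 9.

R = [9]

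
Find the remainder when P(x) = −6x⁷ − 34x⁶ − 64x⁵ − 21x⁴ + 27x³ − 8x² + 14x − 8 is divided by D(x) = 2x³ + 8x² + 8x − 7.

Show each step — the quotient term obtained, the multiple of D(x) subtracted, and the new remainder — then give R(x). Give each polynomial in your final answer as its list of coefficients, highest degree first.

Step 1: lead(−6x⁷ − 34x⁶ − 64x⁵ − 21x⁴ + 27x³ − 8x² + 14x − 8) ÷ lead(D) = −6x⁷ ÷ 2x³ = −3x⁴. Subtract (−3x⁴)·D = −6x⁷ − 24x⁶ − 24x⁵ + 21x⁴. Remainder: −10x⁶ − 40x⁵ − 42x⁴ + 27x³ − 8x² + 14x − 8.
Step 2: lead(−10x⁶ − 40x⁵ − 42x⁴ + 27x³ − 8x² + 14x − 8) ÷ lead(D) = −10x⁶ ÷ 2x³ = −5x³. Subtract (−5x³)·D = −10x⁶ − 40x⁵ − 40x⁴ + 35x³. Remainder: −2x⁴ − 8x³ − 8x² + 14x − 8.
Step 3: lead(−2x⁴ − 8x³ − 8x² + 14x − 8) ÷ lead(D) = −2x⁴ ÷ 2x³ = −x. Subtract (−x)·D = −2x⁴ − 8x³ − 8x² + 7x. Remainder: 7x − 8.

R = [7, -8]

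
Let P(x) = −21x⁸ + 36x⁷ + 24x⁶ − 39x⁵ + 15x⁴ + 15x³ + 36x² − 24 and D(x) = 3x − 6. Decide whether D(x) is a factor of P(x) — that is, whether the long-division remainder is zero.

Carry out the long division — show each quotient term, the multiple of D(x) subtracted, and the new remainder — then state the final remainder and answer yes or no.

Step 1: lead(−21x⁸ + 36x⁷ + 24x⁶ − 39x⁵ + 15x⁴ + 15x³ + 36x² − 24) ÷ lead(D) = −21x⁸ ÷ 3x = −7x⁷. Subtract (−7x⁷)·D = −21x⁸ + 42x⁷. Remainder: −6x⁷ + 24x⁶ − 39x⁵ + 15x⁴ + 15x³ + 36x² − 24.
Step 2: lead(−6x⁷ + 24x⁶ − 39x⁵ + 15x⁴ + 15x³ + 36x² − 24) ÷ lead(D) = −6x⁷ ÷ 3x = −2x⁶. Subtract (−2x⁶)·D = −6x⁷ + 12x⁶. Remainder: 12x⁶ − 39x⁵ + 15x⁴ + 15x³ + 36x² − 24.
Step 3: lead(12x⁶ − 39x⁵ + 15x⁴ + 15x³ + 36x² − 24) ÷ lead(D) = 12x⁶ ÷ 3x = 4x⁵. Subtract (4x⁵)·D = 12x⁶ − 24x⁵. Remainder: −15x⁵ + 15x⁴ + 15x³ + 36x² − 24.
Step 4: lead(−15x⁵ + 15x⁴ + 15x³ + 36x² − 24) ÷ lead(D) = −15x⁵ ÷ 3x = −5x⁴. Subtract (−5x⁴)·D = −15x⁵ + 30x⁴. Remainder: −15x⁴ + 15x³ + 36x² − 24.
Step 5: lead(−15x⁴ + 15x³ + 36x² − 24) ÷ lead(D) = −15x⁴ ÷ 3x = −5x³. Subtract (−5x³)·D = −15x⁴ + 30x³. Remainder: −15x³ + 36x² − 24.
Step 6: lead(−15x³ + 36x² − 24) ÷ lead(D) = −15x³ ÷ 3x = −5x². Subtract (−5x²)·D = −15x³ + 30x². Remainder: 6x² − 24.
Step 7: lead(6x² − 24) ÷ lead(D) = 6x² ÷ 3x = 2x. Subtract (2x)·D = 6x² − 12x. Remainder: 12x − 24.
Step 8: lead(12x − 24) ÷ lead(D) = 12x ÷ 3x = 4. Subtract (4)·D = 12x − 24. Remainder: 0.

R(x) = 0, so D(x) is a factor of P(x). yes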